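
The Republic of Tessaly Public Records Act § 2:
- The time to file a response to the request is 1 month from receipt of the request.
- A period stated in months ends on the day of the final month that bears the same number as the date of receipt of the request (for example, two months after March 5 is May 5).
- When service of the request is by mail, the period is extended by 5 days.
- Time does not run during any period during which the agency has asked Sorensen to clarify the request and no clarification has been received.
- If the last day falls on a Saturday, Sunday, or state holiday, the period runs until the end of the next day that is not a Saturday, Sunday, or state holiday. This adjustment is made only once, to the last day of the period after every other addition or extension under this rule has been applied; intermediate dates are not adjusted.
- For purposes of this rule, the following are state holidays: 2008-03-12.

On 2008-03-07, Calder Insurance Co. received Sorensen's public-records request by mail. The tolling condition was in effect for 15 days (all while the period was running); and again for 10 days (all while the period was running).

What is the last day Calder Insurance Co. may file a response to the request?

May 7, 2008

1 month after 2008-03-07 is April 7, 2008.
Service was by mail, adding 5 days: April 7, 2008 + 5 days = April 12, 2008.
Tolling adds 15 days: April 12, 2008 + 15 days = April 27, 2008.
Tolling adds 10 days: April 27, 2008 + 10 days = May 7, 2008.
May 7, 2008 is a Wednesday and not a state holiday, so no extension applies.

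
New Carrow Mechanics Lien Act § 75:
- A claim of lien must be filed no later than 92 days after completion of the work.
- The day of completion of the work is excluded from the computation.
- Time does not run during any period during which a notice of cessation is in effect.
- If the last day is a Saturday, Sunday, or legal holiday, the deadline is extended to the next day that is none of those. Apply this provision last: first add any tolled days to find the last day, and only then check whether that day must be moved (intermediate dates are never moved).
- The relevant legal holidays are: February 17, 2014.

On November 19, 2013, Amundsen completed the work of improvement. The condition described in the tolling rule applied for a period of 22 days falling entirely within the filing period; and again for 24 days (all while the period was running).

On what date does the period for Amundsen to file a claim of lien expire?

92 days after November 19, 2013 is February 19, 2014.
Tolling adds 22 days: February 19, 2014 + 22 days = March 13, 2014.
Tolling adds 24 days: March 13, 2014 + 24 days = April 6, 2014.
April 6, 2014 is Sunday. The next qualifying day is April 7, 2014.

April 7, 2014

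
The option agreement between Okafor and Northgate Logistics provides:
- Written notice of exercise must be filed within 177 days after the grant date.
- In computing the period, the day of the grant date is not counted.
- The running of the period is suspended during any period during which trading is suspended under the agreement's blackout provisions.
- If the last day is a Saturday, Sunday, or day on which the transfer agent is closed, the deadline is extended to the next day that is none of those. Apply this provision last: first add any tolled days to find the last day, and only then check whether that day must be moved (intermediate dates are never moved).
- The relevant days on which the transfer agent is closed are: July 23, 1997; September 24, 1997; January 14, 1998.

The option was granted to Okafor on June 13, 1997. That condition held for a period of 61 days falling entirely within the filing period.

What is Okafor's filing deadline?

177 days after June 13, 1997 is December 7, 1997.
Tolling adds 61 days: December 7, 1997 + 61 days = February 6, 1998.
February 6, 1998 is a Friday and not a day on which the transfer agent is closed, so no extension applies.

February 6, 1998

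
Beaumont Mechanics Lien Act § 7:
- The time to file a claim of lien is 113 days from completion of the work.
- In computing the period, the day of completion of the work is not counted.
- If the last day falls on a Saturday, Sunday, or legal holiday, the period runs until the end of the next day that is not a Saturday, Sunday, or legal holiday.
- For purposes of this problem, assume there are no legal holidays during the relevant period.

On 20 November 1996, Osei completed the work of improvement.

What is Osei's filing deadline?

113 days after 20 November 1996 is March 13, 1997.
March 13, 1997 is a Thursday and not a legal holiday, so no extension applies.

March 13, 1997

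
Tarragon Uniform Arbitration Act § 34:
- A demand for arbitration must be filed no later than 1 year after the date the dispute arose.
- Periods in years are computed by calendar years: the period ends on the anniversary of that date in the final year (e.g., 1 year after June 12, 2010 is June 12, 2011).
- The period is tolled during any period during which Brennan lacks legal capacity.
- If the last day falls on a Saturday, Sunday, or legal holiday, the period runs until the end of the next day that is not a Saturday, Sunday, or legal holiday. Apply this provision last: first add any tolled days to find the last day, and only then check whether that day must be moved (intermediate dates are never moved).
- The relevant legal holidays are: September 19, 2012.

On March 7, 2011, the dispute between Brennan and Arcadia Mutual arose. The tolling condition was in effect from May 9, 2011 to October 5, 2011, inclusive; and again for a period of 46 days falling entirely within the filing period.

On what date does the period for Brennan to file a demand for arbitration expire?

September 20, 2012

1 year after March 7, 2011 is March 7, 2012.
From May 9, 2011 through October 5, 2011 inclusive is 150 days; tolling adds 150 days: March 7, 2012 + 150 days = August 4, 2012.
Tolling adds 46 days: August 4, 2012 + 46 days = September 19, 2012.
September 19, 2012 is a listed holiday. The next qualifying day is September 20, 2012.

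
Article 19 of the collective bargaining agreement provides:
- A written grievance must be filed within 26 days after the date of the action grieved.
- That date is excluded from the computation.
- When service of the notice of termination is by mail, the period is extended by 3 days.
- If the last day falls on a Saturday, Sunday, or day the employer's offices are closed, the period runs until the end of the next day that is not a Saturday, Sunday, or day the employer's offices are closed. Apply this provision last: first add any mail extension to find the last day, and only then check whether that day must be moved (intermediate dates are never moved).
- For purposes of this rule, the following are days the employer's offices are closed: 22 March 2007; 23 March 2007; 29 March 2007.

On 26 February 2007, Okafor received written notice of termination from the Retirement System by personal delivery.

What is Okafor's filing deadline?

March 26, 2007

26 days after 26 February 2007 is March 24, 2007.
Service was not by mail, so no mail extension applies.
March 24, 2007 is Saturday; March 25, 2007 is Sunday. The next qualifying day is March 26, 2007.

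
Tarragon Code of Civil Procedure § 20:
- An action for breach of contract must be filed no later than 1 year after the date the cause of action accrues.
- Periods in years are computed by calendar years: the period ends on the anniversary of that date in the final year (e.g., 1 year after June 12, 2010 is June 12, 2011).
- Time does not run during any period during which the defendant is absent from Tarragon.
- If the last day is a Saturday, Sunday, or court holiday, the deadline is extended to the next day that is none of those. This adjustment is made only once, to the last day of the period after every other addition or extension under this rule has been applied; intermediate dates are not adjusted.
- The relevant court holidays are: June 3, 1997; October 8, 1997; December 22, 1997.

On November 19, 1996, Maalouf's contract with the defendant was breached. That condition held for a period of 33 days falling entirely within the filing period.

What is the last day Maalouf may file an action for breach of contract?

December 23, 1997

1 year after November 19, 1996 is November 19, 1997.
Tolling adds 33 days: November 19, 1997 + 33 days = December 22, 1997.
December 22, 1997 is a listed holiday. The next qualifying day is December 23, 1997.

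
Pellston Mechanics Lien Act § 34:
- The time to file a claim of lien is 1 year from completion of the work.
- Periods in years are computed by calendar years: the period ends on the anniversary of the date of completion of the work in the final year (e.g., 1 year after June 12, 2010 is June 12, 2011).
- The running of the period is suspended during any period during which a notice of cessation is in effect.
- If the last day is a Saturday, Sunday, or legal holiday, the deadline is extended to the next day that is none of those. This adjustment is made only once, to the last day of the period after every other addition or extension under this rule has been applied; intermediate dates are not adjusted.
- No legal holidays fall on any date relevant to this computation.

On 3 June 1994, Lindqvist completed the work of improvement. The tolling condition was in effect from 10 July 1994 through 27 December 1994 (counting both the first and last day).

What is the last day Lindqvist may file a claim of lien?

1 year after 3 June 1994 is June 3, 1995.
From July 10, 1994 through December 27, 1994 inclusive is 171 days; tolling adds 171 days: June 3, 1995 + 171 days = November 21, 1995.
November 21, 1995 is a Tuesday and not a legal holiday, so no extension applies.

November 21, 1995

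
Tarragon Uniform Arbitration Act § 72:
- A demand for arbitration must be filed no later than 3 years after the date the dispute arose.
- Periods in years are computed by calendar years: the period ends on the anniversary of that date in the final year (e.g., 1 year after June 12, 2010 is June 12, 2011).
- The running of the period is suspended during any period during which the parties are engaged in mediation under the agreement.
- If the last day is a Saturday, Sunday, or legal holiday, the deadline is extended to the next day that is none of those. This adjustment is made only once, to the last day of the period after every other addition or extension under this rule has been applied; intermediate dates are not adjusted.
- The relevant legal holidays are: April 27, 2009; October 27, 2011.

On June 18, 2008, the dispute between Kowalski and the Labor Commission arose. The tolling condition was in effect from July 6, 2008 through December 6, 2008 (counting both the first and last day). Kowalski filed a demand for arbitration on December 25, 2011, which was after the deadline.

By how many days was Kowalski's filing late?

3 years after June 18, 2008 is June 18, 2011.
From July 6, 2008 through December 6, 2008 inclusive is 154 days; tolling adds 154 days: June 18, 2011 + 154 days = November 19, 2011.
November 19, 2011 is Saturday; November 20, 2011 is Sunday. The next qualifying day is November 21, 2011.
The deadline is November 21, 2011; from November 21, 2011 to December 25, 2011 is 34 days.

34 days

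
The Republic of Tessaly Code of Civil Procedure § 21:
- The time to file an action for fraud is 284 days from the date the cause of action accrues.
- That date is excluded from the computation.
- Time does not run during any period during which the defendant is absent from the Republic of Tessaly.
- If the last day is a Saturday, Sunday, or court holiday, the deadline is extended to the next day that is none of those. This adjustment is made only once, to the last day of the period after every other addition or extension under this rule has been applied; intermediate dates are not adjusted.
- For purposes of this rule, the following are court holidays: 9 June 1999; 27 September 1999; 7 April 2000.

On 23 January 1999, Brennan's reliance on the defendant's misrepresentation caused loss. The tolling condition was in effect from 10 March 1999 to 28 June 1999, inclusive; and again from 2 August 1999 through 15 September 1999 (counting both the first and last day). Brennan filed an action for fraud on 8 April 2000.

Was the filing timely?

284 days after 23 January 1999 is November 3, 1999.
From March 10, 1999 through June 28, 1999 inclusive is 111 days; tolling adds 111 days: November 3, 1999 + 111 days = February 22, 2000.
From August 2, 1999 through September 15, 1999 inclusive is 45 days; tolling adds 45 days: February 22, 2000 + 45 days = April 7, 2000.
April 7, 2000 is a listed holiday; April 8, 2000 is Saturday; April 9, 2000 is Sunday. The next qualifying day is April 10, 2000.
The deadline is April 10, 2000; the filing on April 8, 2000 is on or before that date.

Yes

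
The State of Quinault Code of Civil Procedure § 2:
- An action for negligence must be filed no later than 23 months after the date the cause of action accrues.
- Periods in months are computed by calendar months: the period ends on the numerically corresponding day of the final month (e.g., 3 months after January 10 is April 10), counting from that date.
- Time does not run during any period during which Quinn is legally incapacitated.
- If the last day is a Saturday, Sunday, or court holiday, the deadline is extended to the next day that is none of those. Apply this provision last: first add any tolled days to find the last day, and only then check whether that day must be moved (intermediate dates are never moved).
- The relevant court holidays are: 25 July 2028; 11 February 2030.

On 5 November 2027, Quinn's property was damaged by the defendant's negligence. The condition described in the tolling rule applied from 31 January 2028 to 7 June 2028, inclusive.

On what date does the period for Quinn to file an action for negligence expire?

February 12, 2030

23 months after 5 November 2027 is October 5, 2029.
From January 31, 2028 through June 7, 2028 inclusive is 129 days; tolling adds 129 days: October 5, 2029 + 129 days = February 11, 2030.
February 11, 2030 is a listed holiday. The next qualifying day is February 12, 2030.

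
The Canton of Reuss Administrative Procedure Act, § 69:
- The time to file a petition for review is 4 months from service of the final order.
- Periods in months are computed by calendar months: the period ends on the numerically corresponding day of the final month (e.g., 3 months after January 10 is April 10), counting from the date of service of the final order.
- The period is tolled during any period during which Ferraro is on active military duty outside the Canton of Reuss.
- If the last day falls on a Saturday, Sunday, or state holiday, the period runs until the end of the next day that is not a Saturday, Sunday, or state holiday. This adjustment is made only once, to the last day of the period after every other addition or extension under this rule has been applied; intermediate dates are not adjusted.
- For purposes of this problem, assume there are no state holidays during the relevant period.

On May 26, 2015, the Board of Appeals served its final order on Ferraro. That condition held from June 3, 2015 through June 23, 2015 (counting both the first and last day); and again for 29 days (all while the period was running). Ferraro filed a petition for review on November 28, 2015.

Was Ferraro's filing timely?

4 months after May 26, 2015 is September 26, 2015.
From June 3, 2015 through June 23, 2015 inclusive is 21 days; tolling adds 21 days: September 26, 2015 + 21 days = October 17, 2015.
Tolling adds 29 days: October 17, 2015 + 29 days = November 15, 2015.
November 15, 2015 is Sunday. The next qualifying day is November 16, 2015.
The deadline is November 16, 2015; the filing on November 28, 2015 is after that date.

No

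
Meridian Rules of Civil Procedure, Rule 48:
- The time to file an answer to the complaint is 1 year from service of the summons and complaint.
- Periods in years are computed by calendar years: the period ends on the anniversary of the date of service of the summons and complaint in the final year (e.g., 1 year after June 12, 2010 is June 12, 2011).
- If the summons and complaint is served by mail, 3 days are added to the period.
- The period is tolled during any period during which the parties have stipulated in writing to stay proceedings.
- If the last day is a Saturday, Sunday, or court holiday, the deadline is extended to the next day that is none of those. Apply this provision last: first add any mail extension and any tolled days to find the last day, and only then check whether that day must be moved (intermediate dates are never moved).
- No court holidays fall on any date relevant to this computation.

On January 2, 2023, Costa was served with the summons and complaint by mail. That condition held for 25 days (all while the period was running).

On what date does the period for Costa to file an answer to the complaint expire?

January 30, 2024

1 year after January 2, 2023 is January 2, 2024.
Service was by mail, adding 3 days: January 2, 2024 + 3 days = January 5, 2024.
Tolling adds 25 days: January 5, 2024 + 25 days = January 30, 2024.
January 30, 2024 is a Tuesday and not a court holiday, so no extension applies.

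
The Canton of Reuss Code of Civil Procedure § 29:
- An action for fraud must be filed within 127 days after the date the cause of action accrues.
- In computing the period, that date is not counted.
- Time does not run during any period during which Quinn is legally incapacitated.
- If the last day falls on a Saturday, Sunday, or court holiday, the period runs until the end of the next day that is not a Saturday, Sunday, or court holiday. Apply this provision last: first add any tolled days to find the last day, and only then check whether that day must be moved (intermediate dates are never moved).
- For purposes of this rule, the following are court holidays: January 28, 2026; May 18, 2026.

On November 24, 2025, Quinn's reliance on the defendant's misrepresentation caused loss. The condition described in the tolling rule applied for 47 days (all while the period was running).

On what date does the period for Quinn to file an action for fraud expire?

127 days after November 24, 2025 is March 31, 2026.
Tolling adds 47 days: March 31, 2026 + 47 days = May 17, 2026.
May 17, 2026 is Sunday; May 18, 2026 is a listed holiday. The next qualifying day is May 19, 2026.

May 19, 2026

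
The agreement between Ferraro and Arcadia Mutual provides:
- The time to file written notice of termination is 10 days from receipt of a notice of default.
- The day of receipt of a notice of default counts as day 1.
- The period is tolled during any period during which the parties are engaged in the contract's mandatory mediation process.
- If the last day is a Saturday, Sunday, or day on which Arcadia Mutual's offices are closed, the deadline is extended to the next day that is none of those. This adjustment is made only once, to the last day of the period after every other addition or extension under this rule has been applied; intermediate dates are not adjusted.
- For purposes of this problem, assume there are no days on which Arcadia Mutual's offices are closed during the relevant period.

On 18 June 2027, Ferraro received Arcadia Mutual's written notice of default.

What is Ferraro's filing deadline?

Counting 18 June 2027 as day 1, day 10 is June 27, 2027.
June 27, 2027 is Sunday. The next qualifying day is June 28, 2027.

June 28, 2027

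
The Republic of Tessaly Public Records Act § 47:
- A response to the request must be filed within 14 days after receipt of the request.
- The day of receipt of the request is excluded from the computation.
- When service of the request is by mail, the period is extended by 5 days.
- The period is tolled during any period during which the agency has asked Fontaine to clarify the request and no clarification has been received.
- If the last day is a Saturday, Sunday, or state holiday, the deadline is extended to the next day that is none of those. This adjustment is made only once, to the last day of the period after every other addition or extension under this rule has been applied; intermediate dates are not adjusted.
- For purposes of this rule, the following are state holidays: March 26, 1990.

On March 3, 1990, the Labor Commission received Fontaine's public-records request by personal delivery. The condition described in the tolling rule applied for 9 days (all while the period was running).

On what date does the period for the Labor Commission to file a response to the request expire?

March 27, 1990

14 days after March 3, 1990 is March 17, 1990.
Service was not by mail, so no mail extension applies.
Tolling adds 9 days: March 17, 1990 + 9 days = March 26, 1990.
March 26, 1990 is a listed holiday. The next qualifying day is March 27, 1990.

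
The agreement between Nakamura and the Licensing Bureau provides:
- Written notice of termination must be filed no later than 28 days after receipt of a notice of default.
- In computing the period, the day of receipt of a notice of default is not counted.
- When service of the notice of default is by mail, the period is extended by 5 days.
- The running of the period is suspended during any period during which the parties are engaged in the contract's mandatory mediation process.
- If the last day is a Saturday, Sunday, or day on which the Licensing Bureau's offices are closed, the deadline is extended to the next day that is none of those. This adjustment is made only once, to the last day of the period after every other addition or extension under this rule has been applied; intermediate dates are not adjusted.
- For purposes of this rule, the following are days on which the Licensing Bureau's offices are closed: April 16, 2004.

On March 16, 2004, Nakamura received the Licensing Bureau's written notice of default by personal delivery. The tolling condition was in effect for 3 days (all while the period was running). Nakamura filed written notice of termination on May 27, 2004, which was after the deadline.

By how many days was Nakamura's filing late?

38 days

28 days after March 16, 2004 is April 13, 2004.
Service was not by mail, so no mail extension applies.
Tolling adds 3 days: April 13, 2004 + 3 days = April 16, 2004.
April 16, 2004 is a listed holiday; April 17, 2004 is Saturday; April 18, 2004 is Sunday. The next qualifying day is April 19, 2004.
The deadline is April 19, 2004; from April 19, 2004 to May 27, 2004 is 38 days.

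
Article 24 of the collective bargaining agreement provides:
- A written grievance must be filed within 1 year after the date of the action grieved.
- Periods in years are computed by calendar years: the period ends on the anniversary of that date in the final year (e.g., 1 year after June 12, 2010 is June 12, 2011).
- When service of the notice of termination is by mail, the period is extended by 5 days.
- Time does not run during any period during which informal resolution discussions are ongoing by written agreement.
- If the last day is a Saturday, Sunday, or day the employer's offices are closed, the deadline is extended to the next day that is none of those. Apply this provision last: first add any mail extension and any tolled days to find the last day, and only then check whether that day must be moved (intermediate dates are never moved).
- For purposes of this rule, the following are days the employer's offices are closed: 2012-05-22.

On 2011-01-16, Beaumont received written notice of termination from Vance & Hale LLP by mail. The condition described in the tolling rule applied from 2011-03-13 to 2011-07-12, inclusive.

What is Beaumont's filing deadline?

1 year after 2011-01-16 is January 16, 2012.
Service was by mail, adding 5 days: January 16, 2012 + 5 days = January 21, 2012.
From March 13, 2011 through July 12, 2011 inclusive is 122 days; tolling adds 122 days: January 21, 2012 + 122 days = May 22, 2012.
May 22, 2012 is a listed holiday. The next qualifying day is May 23, 2012.

May 23, 2012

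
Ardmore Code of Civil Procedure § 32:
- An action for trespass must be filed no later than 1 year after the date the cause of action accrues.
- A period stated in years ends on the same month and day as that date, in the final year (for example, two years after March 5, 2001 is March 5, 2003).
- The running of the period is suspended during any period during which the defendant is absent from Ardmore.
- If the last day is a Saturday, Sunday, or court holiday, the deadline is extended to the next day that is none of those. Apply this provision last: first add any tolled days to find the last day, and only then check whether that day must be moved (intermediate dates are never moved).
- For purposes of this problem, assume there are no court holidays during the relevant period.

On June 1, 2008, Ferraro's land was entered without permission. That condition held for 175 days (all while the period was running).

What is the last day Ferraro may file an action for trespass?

1 year after June 1, 2008 is June 1, 2009.
Tolling adds 175 days: June 1, 2009 + 175 days = November 23, 2009.
November 23, 2009 is a Monday and not a court holiday, so no extension applies.

November 23, 2009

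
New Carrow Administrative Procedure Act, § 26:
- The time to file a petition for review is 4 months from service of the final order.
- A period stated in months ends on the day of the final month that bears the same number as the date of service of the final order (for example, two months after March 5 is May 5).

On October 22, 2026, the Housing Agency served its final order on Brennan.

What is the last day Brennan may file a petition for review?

4 months after October 22, 2026 is February 22, 2027.

February 22, 2027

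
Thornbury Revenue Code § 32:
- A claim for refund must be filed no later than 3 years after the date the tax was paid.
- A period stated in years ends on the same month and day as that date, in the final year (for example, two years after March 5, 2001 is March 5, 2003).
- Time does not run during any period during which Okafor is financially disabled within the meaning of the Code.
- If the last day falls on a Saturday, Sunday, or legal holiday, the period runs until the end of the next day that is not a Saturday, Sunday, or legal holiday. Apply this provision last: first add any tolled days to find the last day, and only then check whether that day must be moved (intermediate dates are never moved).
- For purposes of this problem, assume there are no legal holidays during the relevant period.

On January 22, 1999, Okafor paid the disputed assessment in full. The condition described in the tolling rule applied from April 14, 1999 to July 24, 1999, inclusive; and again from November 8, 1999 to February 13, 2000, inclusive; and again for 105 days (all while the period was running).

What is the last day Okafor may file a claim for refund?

November 25, 2002

3 years after January 22, 1999 is January 22, 2002.
From April 14, 1999 through July 24, 1999 inclusive is 102 days; tolling adds 102 days: January 22, 2002 + 102 days = May 4, 2002.
From November 8, 1999 through February 13, 2000 inclusive is 98 days; tolling adds 98 days: May 4, 2002 + 98 days = August 10, 2002.
Tolling adds 105 days: August 10, 2002 + 105 days = November 23, 2002.
November 23, 2002 is Saturday; November 24, 2002 is Sunday. The next qualifying day is November 25, 2002.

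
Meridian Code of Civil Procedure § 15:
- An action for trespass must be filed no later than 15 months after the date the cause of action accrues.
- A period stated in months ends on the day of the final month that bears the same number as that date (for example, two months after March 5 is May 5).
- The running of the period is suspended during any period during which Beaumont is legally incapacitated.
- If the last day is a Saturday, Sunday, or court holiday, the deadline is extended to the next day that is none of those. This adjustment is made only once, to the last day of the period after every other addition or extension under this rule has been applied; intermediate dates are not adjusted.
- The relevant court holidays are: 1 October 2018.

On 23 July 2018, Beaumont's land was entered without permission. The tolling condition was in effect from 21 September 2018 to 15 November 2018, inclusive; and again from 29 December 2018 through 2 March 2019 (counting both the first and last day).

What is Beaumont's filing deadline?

15 months after 23 July 2018 is October 23, 2019.
From September 21, 2018 through November 15, 2018 inclusive is 56 days; tolling adds 56 days: October 23, 2019 + 56 days = December 18, 2019.
From December 29, 2018 through March 2, 2019 inclusive is 64 days; tolling adds 64 days: December 18, 2019 + 64 days = February 20, 2020.
February 20, 2020 is a Thursday and not a court holiday, so no extension applies.

February 20, 2020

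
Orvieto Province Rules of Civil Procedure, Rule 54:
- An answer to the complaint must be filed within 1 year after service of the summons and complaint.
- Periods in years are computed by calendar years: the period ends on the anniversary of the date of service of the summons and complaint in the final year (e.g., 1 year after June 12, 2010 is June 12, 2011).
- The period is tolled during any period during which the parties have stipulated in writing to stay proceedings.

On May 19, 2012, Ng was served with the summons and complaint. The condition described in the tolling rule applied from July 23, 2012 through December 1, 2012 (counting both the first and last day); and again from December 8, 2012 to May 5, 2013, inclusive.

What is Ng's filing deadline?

February 24, 2014

1 year after May 19, 2012 is May 19, 2013.
From July 23, 2012 through December 1, 2012 inclusive is 132 days; tolling adds 132 days: May 19, 2013 + 132 days = September 28, 2013.
From December 8, 2012 through May 5, 2013 inclusive is 149 days; tolling adds 149 days: September 28, 2013 + 149 days = February 24, 2014.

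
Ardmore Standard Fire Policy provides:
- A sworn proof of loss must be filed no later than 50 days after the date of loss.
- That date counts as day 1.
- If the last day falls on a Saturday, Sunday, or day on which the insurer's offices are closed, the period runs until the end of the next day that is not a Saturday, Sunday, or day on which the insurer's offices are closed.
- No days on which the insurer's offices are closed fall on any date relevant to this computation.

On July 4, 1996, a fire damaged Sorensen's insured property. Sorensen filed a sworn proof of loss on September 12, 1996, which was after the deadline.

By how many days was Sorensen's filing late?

21 days

Counting July 4, 1996 as day 1, day 50 is August 22, 1996.
August 22, 1996 is a Thursday and not a day on which the insurer's offices are closed, so no extension applies.
The deadline is August 22, 1996; from August 22, 1996 to September 12, 1996 is 21 days.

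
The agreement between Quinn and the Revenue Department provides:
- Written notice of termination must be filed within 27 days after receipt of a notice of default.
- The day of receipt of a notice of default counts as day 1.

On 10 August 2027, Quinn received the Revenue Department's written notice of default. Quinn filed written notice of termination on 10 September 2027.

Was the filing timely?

No

Counting 10 August 2027 as day 1, day 27 is September 5, 2027.
The deadline is September 5, 2027; the filing on September 10, 2027 is after that date.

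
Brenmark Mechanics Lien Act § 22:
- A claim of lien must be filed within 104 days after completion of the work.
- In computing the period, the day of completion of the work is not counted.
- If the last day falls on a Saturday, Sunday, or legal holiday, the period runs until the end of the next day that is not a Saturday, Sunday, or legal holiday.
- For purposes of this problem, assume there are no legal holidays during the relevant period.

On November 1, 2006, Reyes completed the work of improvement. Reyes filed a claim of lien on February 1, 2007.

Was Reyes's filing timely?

Yes

104 days after November 1, 2006 is February 13, 2007.
February 13, 2007 is a Tuesday and not a legal holiday, so no extension applies.
The deadline is February 13, 2007; the filing on February 1, 2007 is on or before that date.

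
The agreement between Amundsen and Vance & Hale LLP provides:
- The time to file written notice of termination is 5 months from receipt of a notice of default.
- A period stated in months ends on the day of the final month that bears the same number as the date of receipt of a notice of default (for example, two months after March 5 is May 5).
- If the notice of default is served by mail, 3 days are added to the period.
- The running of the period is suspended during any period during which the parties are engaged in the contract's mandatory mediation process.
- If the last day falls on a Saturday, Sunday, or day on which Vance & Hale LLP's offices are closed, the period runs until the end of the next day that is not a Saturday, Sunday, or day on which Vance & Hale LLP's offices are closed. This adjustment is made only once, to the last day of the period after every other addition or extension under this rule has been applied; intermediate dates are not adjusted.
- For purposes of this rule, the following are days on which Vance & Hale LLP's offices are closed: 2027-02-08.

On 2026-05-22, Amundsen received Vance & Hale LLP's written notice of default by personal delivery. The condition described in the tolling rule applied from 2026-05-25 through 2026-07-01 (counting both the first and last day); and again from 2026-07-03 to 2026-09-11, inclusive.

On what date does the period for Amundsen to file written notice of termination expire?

February 9, 2027

5 months after 2026-05-22 is October 22, 2026.
Service was not by mail, so no mail extension applies.
From May 25, 2026 through July 1, 2026 inclusive is 38 days; tolling adds 38 days: October 22, 2026 + 38 days = November 29, 2026.
From July 3, 2026 through September 11, 2026 inclusive is 71 days; tolling adds 71 days: November 29, 2026 + 71 days = February 8, 2027.
February 8, 2027 is a listed holiday. The next qualifying day is February 9, 2027.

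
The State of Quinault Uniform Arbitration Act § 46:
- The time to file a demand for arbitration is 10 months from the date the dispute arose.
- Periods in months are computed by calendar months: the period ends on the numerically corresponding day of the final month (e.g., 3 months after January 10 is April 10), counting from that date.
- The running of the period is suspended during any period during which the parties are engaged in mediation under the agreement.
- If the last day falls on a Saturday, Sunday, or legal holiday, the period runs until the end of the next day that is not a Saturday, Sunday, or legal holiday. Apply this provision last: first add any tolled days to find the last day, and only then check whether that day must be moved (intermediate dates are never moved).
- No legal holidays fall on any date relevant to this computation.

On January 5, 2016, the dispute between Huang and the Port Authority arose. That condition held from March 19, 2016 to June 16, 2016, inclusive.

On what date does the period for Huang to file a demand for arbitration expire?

February 3, 2017

10 months after January 5, 2016 is November 5, 2016.
From March 19, 2016 through June 16, 2016 inclusive is 90 days; tolling adds 90 days: November 5, 2016 + 90 days = February 3, 2017.
February 3, 2017 is a Friday and not a legal holiday, so no extension applies.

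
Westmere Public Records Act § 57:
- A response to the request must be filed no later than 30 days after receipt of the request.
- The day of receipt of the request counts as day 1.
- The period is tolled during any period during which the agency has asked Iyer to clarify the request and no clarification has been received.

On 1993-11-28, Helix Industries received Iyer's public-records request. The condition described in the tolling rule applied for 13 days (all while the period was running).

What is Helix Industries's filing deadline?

Counting 1993-11-28 as day 1, day 30 is December 27, 1993.
Tolling adds 13 days: December 27, 1993 + 13 days = January 9, 1994.

January 9, 1994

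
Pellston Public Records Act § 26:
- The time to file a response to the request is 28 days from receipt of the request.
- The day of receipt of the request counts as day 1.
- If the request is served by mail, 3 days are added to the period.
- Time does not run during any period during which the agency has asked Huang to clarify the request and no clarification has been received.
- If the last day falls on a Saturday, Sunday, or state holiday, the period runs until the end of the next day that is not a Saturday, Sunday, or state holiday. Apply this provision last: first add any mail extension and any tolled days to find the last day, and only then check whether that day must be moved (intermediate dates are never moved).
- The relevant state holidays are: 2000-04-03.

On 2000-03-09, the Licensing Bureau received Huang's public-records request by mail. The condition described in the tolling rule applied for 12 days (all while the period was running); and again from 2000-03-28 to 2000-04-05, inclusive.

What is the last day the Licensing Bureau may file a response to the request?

May 1, 2000

Counting 2000-03-09 as day 1, day 28 is April 5, 2000.
Service was by mail, adding 3 days: April 5, 2000 + 3 days = April 8, 2000.
Tolling adds 12 days: April 8, 2000 + 12 days = April 20, 2000.
From March 28, 2000 through April 5, 2000 inclusive is 9 days; tolling adds 9 days: April 20, 2000 + 9 days = April 29, 2000.
April 29, 2000 is Saturday; April 30, 2000 is Sunday. The next qualifying day is May 1, 2000.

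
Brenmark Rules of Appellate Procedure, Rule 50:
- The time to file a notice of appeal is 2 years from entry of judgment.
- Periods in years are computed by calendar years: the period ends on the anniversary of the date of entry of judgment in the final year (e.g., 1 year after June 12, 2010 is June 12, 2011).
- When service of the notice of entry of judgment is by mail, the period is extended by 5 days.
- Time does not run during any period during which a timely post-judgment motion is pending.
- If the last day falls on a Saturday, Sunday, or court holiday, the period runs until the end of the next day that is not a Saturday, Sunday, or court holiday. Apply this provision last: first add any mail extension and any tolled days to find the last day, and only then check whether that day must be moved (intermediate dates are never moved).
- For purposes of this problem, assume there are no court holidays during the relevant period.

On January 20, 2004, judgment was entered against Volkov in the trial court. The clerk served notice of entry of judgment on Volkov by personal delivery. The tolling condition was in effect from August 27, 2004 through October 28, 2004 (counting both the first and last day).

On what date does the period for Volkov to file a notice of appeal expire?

2 years after January 20, 2004 is January 20, 2006.
Service was not by mail, so no mail extension applies.
From August 27, 2004 through October 28, 2004 inclusive is 63 days; tolling adds 63 days: January 20, 2006 + 63 days = March 24, 2006.
March 24, 2006 is a Friday and not a court holiday, so no extension applies.

March 24, 2006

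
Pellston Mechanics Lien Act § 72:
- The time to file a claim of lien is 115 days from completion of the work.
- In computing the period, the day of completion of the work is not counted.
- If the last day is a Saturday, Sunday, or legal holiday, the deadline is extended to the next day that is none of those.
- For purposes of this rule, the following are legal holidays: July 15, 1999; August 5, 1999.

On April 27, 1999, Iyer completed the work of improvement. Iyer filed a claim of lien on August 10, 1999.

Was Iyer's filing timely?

115 days after April 27, 1999 is August 20, 1999.
August 20, 1999 is a Friday and not a legal holiday, so no extension applies.
The deadline is August 20, 1999; the filing on August 10, 1999 is on or before that date.

Yes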